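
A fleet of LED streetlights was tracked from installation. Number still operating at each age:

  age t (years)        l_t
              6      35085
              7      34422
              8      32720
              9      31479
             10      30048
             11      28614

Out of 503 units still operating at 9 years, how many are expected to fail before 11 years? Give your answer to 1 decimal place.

The relevant probability is 1 − 28614/31479 = 0.091013.
Expected number = 503 × 0.091013 = 45.8.

45.8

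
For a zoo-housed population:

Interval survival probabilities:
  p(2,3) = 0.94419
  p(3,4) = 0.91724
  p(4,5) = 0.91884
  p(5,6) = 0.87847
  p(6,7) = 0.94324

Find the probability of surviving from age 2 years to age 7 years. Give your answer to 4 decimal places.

0.6594

Survival from 2 to 7 is the product of surviving each interval: 0.94419 × 0.91724 × 0.91884 × 0.87847 × 0.94324.
= 0.659373.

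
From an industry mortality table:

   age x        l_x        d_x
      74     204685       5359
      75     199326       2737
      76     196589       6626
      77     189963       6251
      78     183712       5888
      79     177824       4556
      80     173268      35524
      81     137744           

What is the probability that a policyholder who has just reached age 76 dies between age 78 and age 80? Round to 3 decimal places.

We want 2|2q76 = (l_78 − l_80)/l_76.
This is the probability of reaching 78 but not 80, conditional on being alive at 76: (l_78 − l_80) / l_76.
= (183712 − 173268) / 196589 = 10444 / 196589 = 0.053126.

0.053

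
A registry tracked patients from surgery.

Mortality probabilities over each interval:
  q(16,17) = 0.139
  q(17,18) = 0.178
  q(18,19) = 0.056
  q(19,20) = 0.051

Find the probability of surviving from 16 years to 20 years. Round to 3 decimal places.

Chaining the interval survival probabilities: (1 − 0.139) × (1 − 0.178) × (1 − 0.056) × (1 − 0.051).
= 0.861 × 0.822 × 0.944 × 0.949 = 0.634035.

0.634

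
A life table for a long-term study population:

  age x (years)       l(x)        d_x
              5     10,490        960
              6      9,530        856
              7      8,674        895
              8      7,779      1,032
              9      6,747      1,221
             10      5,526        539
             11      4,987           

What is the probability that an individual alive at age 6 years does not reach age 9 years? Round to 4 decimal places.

0.2920

P(die before 9 | alive at 6) = 1 − l(9)/l(6) = 1 − 6,747/9,530 = (2,783)/9,530 = 0.292025.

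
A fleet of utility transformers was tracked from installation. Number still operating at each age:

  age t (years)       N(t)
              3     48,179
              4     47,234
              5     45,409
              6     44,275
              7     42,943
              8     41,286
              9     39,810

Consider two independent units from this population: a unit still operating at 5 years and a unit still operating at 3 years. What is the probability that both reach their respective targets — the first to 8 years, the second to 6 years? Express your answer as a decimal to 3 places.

0.836

p₁ = N(8)/N(5) = 41,286/45,409 = 0.909203; p₂ = N(6)/N(3) = 44,275/48,179 = 0.918969.
P(both) = p₁ × p₂ = 0.909203 × 0.918969 = 0.835529.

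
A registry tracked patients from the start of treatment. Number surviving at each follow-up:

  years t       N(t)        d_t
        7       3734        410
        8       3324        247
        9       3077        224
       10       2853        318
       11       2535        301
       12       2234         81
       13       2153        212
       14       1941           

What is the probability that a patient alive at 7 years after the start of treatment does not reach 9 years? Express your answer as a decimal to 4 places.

0.1760

P(die before 9 | alive at 7) = 1 − N(9)/N(7) = 1 − 3077/3734 = (657)/3734 = 0.175951.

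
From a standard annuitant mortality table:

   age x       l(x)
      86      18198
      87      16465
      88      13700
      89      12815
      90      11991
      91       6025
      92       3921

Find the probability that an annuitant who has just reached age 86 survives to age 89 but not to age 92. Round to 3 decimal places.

This is the probability of reaching 89 but not 92, conditional on being alive at 86: (l(89) − l(92)) / l(86).
= (12815 − 3921) / 18198 = 8894 / 18198 = 0.488735.

0.489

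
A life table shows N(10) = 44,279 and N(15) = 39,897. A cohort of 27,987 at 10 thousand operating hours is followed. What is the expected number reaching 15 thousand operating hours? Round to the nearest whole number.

The relevant probability is 39,897/44,279 = 0.901037.
Expected number = 27,987 × 0.901037 = 25217.

25217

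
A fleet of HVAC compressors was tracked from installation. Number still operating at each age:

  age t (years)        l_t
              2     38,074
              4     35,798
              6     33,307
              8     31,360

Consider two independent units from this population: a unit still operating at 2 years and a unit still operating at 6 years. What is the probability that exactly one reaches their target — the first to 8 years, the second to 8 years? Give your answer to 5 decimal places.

0.21418

p₁ = l_8/l_2 = 31,360/38,074 = 0.823659; p₂ = l_8/l_6 = 31,360/33,307 = 0.941544.
P(exactly one) = p₁(1−p₂) + (1−p₁)p₂ = 0.048148 + 0.166033 = 0.214181.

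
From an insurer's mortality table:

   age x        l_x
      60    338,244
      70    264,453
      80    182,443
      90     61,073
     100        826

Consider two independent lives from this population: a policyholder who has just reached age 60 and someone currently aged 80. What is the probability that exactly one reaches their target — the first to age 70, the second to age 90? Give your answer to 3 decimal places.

p₁ = l_70/l_60 = 264,453/338,244 = 0.781841; p₂ = l_90/l_80 = 61,073/182,443 = 0.334751.
P(exactly one) = p₁(1−p₂) + (1−p₁)p₂ = 0.520119 + 0.073029 = 0.593148.

0.593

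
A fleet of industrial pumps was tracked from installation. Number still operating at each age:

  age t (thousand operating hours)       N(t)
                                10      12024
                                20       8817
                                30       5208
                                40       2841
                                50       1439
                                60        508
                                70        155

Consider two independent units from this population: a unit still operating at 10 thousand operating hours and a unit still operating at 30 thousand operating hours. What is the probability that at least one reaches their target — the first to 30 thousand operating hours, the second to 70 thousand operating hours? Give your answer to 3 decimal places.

0.450

p₁ = N(30)/N(10) = 5208/12024 = 0.433134; p₂ = N(70)/N(30) = 155/5208 = 0.029762.
P(at least one) = 1 − (1−p₁)(1−p₂) = 1 − 0.566866 × 0.970238 = 0.450005.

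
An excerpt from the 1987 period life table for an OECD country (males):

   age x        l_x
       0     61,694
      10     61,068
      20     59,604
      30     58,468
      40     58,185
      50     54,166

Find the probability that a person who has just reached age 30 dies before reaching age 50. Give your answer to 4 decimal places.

0.0736

P(die before 50 | alive at 30) = 1 − l_50/l_30 = 1 − 54,166/58,468 = (4,302)/58,468 = 0.073579.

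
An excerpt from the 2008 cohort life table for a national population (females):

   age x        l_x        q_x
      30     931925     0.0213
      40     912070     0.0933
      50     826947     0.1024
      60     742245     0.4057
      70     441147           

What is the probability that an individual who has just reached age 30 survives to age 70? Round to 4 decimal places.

The conditional survival probability is l_70/l_30 = 441147/931925 = 0.473372.

0.4734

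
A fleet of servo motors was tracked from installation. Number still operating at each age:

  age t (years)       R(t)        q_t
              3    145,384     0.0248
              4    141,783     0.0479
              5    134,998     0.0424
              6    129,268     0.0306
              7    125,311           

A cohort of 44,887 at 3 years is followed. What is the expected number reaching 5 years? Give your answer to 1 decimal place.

The relevant probability is 134,998/145,384 = 0.928562.
Expected number = 44,887 × 0.928562 = 41680.3.

41680.3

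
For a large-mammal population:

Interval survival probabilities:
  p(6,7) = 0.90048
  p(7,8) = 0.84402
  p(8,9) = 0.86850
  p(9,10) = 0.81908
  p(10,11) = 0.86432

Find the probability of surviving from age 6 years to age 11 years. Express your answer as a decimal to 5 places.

0.46730

Chaining the interval survival probabilities: 0.90048 × 0.84402 × 0.86850 × 0.81908 × 0.86432.
= 0.467302.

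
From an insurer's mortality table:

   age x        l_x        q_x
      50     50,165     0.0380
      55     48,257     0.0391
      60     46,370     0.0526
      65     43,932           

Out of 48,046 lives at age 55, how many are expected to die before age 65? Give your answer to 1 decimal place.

4306.1

The relevant probability is 1 − 43,932/48,257 = 0.089624.
Expected number = 48,046 × 0.089624 = 4306.1.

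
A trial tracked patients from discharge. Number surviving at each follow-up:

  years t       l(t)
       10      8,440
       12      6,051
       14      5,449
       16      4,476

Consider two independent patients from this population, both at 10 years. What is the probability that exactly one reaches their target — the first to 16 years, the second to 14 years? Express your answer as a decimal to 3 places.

p₁ = l(16)/l(10) = 4,476/8,440 = 0.530332; p₂ = l(14)/l(10) = 5,449/8,440 = 0.645616.
P(exactly one) = p₁(1−p₂) + (1−p₁)p₂ = 0.187941 + 0.303225 = 0.491166.

0.491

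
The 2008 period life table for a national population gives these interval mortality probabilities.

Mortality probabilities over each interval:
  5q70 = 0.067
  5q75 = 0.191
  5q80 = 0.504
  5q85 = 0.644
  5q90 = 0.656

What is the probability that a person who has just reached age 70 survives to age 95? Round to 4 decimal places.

0.0458

25p70 = (1 − 0.067) × (1 − 0.191) × (1 − 0.504) × (1 − 0.644) × (1 − 0.656).
= 0.933 × 0.809 × 0.496 × 0.356 × 0.344 = 0.045848.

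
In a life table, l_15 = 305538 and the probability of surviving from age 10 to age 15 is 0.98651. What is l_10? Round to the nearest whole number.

309716

l_10 = l_15 / p = 305538 / 0.98651 = 309716.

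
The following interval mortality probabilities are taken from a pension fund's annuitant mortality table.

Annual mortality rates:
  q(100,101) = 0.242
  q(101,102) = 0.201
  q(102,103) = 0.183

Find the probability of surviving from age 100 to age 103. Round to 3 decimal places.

0.495

The overall survival probability is (1 − 0.242) × (1 − 0.201) × (1 − 0.183).
= 0.758 × 0.799 × 0.817 = 0.494810.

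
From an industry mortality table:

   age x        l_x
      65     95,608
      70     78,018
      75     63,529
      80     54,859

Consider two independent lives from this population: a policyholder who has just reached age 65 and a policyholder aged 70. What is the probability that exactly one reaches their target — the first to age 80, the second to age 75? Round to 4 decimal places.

0.4536

p₁ = l_80/l_65 = 54,859/95,608 = 0.573791; p₂ = l_75/l_70 = 63,529/78,018 = 0.814286.
P(exactly one) = p₁(1−p₂) + (1−p₁)p₂ = 0.106561 + 0.347056 = 0.453617.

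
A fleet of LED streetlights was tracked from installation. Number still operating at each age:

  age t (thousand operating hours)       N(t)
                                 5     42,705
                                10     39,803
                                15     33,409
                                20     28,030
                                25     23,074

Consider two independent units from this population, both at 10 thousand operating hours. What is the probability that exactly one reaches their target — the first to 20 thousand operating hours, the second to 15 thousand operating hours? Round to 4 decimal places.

0.3614

p₁ = N(20)/N(10) = 28,030/39,803 = 0.704218; p₂ = N(15)/N(10) = 33,409/39,803 = 0.839359.
P(exactly one) = p₁(1−p₂) + (1−p₁)p₂ = 0.113126 + 0.248267 = 0.361394.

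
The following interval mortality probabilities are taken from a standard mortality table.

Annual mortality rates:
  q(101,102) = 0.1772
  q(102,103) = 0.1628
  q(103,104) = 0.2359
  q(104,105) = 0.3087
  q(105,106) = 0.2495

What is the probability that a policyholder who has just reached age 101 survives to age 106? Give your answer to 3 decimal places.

0.273

Survival from 101 to 106 is the product of surviving each interval: (1 − 0.1772) × (1 − 0.1628) × (1 − 0.2359) × (1 − 0.3087) × (1 − 0.2495).
= 0.8228 × 0.8372 × 0.7641 × 0.6913 × 0.7505 = 0.273081.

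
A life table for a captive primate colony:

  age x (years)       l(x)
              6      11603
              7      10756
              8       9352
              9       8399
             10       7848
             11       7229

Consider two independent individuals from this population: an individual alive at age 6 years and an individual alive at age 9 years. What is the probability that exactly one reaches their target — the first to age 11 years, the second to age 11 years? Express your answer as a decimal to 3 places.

p₁ = l(11)/l(6) = 7229/11603 = 0.623029; p₂ = l(11)/l(9) = 7229/8399 = 0.860698.
P(exactly one) = p₁(1−p₂) + (1−p₁)p₂ = 0.086789 + 0.324458 = 0.411247.

0.411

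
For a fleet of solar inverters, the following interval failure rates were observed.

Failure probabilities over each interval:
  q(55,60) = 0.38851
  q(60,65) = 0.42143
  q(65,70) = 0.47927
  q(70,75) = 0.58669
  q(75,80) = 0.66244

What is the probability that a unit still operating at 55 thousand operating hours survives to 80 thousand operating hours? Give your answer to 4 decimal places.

0.0257

Survival from 55 to 80 is the product of surviving each interval: (1 − 0.38851) × (1 − 0.42143) × (1 − 0.47927) × (1 − 0.58669) × (1 − 0.66244).
= 0.61149 × 0.57857 × 0.52073 × 0.41331 × 0.33756 = 0.025703.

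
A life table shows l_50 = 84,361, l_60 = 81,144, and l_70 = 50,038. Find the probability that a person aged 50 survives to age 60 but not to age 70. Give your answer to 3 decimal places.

0.369

We want 10|10q50 = (l_60 − l_70)/l_50.
This is the probability of reaching 60 but not 70, conditional on being alive at 50: (l_60 − l_70) / l_50.
= (81,144 − 50,038) / 84,361 = 31,106 / 84,361 = 0.368725.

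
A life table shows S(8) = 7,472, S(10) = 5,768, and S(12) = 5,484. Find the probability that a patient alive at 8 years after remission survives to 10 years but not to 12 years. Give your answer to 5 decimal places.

This is the probability of reaching 10 but not 12, conditional on being alive at 8: (S(10) − S(12)) / S(8).
= (5,768 − 5,484) / 7,472 = 284 / 7,472 = 0.038009.

0.03801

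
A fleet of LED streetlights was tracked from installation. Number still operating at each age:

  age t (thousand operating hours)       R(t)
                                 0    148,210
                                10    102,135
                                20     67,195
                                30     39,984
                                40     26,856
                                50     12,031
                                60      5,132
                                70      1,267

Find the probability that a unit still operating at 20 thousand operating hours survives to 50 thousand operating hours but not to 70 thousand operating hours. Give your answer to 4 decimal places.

This is the probability of reaching 50 but not 70, conditional on being operational at 20: (R(50) − R(70)) / R(20).
= (12,031 − 1,267) / 67,195 = 10,764 / 67,195 = 0.160190.

0.1602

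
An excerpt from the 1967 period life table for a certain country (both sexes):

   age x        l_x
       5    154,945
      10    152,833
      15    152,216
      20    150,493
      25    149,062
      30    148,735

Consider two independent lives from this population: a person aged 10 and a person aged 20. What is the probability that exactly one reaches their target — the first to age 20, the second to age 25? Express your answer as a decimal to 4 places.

p₁ = l_20/l_10 = 150,493/152,833 = 0.984689; p₂ = l_25/l_20 = 149,062/150,493 = 0.990491.
P(exactly one) = p₁(1−p₂) + (1−p₁)p₂ = 0.009363 + 0.015165 = 0.024529.

0.0245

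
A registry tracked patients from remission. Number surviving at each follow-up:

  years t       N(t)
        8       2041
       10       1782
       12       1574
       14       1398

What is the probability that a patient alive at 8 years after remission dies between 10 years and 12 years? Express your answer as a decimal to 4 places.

This is the probability of reaching 10 but not 12, conditional on being alive at 8: (N(10) − N(12)) / N(8).
= (1782 − 1574) / 2041 = 208 / 2041 = 0.101911.

0.1019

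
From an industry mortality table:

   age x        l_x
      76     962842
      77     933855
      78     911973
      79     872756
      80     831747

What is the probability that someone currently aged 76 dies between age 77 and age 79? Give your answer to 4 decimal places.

0.0635

This is the probability of reaching 77 but not 79, conditional on being alive at 76: (l_77 − l_79) / l_76.
= (933855 − 872756) / 962842 = 61099 / 962842 = 0.063457.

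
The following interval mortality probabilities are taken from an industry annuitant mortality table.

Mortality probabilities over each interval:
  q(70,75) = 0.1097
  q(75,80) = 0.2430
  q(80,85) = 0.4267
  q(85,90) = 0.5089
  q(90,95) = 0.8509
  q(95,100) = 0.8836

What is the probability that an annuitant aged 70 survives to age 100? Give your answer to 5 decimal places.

0.00329

Chaining the interval survival probabilities: (1 − 0.1097) × (1 − 0.2430) × (1 − 0.4267) × (1 − 0.5089) × (1 − 0.8509) × (1 − 0.8836).
= 0.8903 × 0.7570 × 0.5733 × 0.4911 × 0.1491 × 0.1164 = 0.003293.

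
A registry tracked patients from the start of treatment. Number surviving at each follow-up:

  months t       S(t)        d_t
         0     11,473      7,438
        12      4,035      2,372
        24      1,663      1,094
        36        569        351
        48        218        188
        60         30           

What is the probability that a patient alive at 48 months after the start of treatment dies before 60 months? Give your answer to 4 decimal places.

P(die before 60 | alive at 48) = 1 − S(60)/S(48) = 1 − 30/218 = (188)/218 = 0.862385.

0.8624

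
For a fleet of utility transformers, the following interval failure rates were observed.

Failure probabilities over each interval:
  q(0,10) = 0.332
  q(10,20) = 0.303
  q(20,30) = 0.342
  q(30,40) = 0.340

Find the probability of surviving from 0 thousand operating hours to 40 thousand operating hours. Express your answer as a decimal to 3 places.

The overall survival probability is (1 − 0.332) × (1 − 0.303) × (1 − 0.342) × (1 − 0.340).
= 0.668 × 0.697 × 0.658 × 0.660 = 0.202199.

0.202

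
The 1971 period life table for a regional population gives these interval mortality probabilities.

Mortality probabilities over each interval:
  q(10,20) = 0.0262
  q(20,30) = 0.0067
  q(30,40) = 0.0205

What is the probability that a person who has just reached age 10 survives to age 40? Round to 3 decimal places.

Chaining the interval survival probabilities: (1 − 0.0262) × (1 − 0.0067) × (1 − 0.0205).
= 0.9738 × 0.9933 × 0.9795 = 0.947446.

0.947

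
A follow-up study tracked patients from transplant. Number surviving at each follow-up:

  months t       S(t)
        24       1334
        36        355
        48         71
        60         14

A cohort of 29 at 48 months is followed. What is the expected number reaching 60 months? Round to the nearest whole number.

The relevant probability is 14/71 = 0.197183.
Expected number = 29 × 0.197183 = 6.

6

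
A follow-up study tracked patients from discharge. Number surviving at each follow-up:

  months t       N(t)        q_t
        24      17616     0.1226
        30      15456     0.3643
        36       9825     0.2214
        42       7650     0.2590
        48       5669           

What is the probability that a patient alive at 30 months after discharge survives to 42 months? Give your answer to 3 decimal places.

0.495

The conditional survival probability is N(42)/N(30) = 7650/15456 = 0.494953.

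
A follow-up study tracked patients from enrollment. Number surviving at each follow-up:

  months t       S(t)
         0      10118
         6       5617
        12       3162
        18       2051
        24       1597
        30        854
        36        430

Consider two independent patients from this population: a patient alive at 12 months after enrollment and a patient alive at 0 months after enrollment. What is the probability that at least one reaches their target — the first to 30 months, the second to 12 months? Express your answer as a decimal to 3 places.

0.498

p₁ = S(30)/S(12) = 854/3162 = 0.270082; p₂ = S(12)/S(0) = 3162/10118 = 0.312512.
P(at least one) = 1 − (1−p₁)(1−p₂) = 1 − 0.729918 × 0.687488 = 0.498190.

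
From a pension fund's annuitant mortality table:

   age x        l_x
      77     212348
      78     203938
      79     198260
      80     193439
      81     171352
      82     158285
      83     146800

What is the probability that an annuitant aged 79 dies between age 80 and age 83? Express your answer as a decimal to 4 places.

This is the probability of reaching 80 but not 83, conditional on being alive at 79: (l_80 − l_83) / l_79.
= (193439 − 146800) / 198260 = 46639 / 198260 = 0.235242.

0.2352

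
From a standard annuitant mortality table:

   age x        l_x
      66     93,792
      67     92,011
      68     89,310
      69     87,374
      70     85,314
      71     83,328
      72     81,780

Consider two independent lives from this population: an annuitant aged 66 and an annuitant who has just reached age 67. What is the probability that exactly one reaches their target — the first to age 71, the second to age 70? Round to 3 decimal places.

p₁ = l_71/l_66 = 83,328/93,792 = 0.888434; p₂ = l_70/l_67 = 85,314/92,011 = 0.927215.
P(exactly one) = p₁(1−p₂) + (1−p₁)p₂ = 0.064665 + 0.103446 = 0.168110.

0.168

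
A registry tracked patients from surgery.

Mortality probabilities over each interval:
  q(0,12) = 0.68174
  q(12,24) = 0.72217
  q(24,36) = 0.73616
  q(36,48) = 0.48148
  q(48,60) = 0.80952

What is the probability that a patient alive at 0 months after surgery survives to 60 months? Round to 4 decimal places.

0.0023

P(survive 0→60) = (1 − 0.68174) × (1 − 0.72217) × (1 − 0.73616) × (1 − 0.48148) × (1 − 0.80952).
= 0.31826 × 0.27783 × 0.26384 × 0.51852 × 0.19048 = 0.002304.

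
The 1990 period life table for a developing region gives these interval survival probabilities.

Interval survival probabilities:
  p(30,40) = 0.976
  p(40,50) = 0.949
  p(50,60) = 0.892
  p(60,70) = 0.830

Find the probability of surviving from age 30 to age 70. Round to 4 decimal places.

The overall survival probability is 0.976 × 0.949 × 0.892 × 0.830.
= 0.685739.

0.6857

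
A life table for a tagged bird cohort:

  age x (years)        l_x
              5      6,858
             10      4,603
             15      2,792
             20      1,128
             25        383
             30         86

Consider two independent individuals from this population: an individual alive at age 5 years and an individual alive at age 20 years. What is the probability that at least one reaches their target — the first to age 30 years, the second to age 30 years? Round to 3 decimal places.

0.088

p₁ = l_30/l_5 = 86/6,858 = 0.012540; p₂ = l_30/l_20 = 86/1,128 = 0.076241.
P(at least one) = 1 − (1−p₁)(1−p₂) = 1 − 0.987460 × 0.923759 = 0.087825.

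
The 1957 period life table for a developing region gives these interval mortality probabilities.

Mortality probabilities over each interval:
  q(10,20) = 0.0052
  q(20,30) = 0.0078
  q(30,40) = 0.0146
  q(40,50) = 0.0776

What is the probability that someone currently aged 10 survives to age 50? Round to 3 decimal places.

Chaining the interval survival probabilities: (1 − 0.0052) × (1 − 0.0078) × (1 − 0.0146) × (1 − 0.0776).
= 0.9948 × 0.9922 × 0.9854 × 0.9224 = 0.897154.

0.897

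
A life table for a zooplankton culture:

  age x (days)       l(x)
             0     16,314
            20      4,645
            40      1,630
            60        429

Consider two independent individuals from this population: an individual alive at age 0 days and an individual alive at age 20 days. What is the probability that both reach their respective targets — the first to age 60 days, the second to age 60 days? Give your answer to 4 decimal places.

0.0024

p₁ = l(60)/l(0) = 429/16,314 = 0.026296; p₂ = l(60)/l(20) = 429/4,645 = 0.092357.
P(both) = p₁ × p₂ = 0.026296 × 0.092357 = 0.002429.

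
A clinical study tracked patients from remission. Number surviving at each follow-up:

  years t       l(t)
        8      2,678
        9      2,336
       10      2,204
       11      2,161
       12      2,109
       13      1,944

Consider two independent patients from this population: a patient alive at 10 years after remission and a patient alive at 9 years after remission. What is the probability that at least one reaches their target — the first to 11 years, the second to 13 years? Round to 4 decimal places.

0.9967

p₁ = l(11)/l(10) = 2,161/2,204 = 0.980490; p₂ = l(13)/l(9) = 1,944/2,336 = 0.832192.
P(at least one) = 1 − (1−p₁)(1−p₂) = 1 − 0.019510 × 0.167808 = 0.996726.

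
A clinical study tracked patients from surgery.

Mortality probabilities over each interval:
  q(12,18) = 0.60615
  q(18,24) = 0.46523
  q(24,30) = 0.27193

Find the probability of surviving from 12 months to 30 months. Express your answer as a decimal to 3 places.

Chaining the interval survival probabilities: (1 − 0.60615) × (1 − 0.46523) × (1 − 0.27193).
= 0.39385 × 0.53477 × 0.72807 = 0.153345.

0.153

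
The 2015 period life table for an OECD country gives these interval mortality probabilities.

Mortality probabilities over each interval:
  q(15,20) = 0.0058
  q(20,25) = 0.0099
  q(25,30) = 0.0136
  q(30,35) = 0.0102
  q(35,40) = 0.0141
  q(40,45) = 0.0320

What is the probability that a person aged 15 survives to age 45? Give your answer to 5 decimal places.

0.91719

The overall survival probability is (1 − 0.0058) × (1 − 0.0099) × (1 − 0.0136) × (1 − 0.0102) × (1 − 0.0141) × (1 − 0.0320).
= 0.9942 × 0.9901 × 0.9864 × 0.9898 × 0.9859 × 0.9680 = 0.917195.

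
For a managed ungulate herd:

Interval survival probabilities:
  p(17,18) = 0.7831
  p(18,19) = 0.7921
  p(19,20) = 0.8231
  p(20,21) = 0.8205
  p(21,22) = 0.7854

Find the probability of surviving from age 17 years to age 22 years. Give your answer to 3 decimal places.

0.329

The overall survival probability is 0.7831 × 0.7921 × 0.8231 × 0.8205 × 0.7854.
= 0.329018.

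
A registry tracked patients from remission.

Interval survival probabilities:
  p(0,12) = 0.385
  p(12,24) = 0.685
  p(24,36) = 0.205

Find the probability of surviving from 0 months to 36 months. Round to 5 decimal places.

Survival from 0 to 36 is the product of surviving each interval: 0.385 × 0.685 × 0.205.
= 0.054064.

0.05406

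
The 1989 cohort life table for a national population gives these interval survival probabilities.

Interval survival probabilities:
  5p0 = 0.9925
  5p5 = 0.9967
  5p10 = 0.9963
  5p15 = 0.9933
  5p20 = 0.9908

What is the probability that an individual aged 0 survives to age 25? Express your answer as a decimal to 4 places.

0.9700

Survival from 0 to 25 is the product of surviving each interval: 0.9925 × 0.9967 × 0.9963 × 0.9933 × 0.9908.
= 0.969955.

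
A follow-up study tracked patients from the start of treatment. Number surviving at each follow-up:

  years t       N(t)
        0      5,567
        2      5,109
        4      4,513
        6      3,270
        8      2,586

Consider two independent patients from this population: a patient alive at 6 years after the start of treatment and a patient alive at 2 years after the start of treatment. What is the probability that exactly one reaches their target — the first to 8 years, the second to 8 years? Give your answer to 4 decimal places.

0.4964

p₁ = N(8)/N(6) = 2,586/3,270 = 0.790826; p₂ = N(8)/N(2) = 2,586/5,109 = 0.506166.
P(exactly one) = p₁(1−p₂) + (1−p₁)p₂ = 0.390537 + 0.105877 = 0.496414.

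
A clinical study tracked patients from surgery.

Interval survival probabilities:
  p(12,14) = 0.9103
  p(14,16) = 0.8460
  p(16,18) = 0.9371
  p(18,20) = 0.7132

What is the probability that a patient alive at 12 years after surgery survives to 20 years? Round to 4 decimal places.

0.5147

P(survive 12→20) = 0.9103 × 0.8460 × 0.9371 × 0.7132.
= 0.514698.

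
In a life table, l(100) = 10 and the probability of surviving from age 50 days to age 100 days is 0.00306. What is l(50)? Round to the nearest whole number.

3268

l(50) = l(100) / p = 10 / 0.00306 = 3268.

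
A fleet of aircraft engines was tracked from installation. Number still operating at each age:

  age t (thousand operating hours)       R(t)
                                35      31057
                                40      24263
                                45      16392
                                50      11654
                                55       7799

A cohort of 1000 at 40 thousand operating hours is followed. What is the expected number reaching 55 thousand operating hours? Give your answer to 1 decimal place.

The relevant probability is 7799/24263 = 0.321436.
Expected number = 1000 × 0.321436 = 321.4.

321.4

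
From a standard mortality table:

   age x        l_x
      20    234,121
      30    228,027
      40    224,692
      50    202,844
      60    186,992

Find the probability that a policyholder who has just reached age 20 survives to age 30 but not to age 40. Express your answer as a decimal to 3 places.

We want 10|10q20 = (l_30 − l_40)/l_20.
This is the probability of reaching 30 but not 40, conditional on being alive at 20: (l_30 − l_40) / l_20.
= (228,027 − 224,692) / 234,121 = 3,335 / 234,121 = 0.014245.

0.014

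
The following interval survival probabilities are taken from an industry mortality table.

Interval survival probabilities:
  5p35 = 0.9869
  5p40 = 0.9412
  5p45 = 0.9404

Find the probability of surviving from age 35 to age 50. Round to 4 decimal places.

The overall survival probability is 0.9869 × 0.9412 × 0.9404.
= 0.873510.

0.8735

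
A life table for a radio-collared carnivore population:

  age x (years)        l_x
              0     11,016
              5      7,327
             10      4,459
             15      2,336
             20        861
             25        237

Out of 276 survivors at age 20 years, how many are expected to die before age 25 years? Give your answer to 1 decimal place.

200.0

The relevant probability is 1 − 237/861 = 0.724739.
Expected number = 276 × 0.724739 = 200.0.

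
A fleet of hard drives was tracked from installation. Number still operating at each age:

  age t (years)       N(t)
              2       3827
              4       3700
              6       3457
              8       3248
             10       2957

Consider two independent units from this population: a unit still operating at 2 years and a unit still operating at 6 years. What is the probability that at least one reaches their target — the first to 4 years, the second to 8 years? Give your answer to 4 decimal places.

p₁ = N(4)/N(2) = 3700/3827 = 0.966815; p₂ = N(8)/N(6) = 3248/3457 = 0.939543.
P(at least one) = 1 − (1−p₁)(1−p₂) = 1 − 0.033185 × 0.060457 = 0.997994.

0.9980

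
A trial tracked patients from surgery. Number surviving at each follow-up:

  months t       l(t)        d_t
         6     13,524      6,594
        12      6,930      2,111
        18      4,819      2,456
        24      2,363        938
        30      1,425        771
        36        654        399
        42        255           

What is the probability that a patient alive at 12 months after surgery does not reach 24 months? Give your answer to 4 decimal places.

P(die before 24 | alive at 12) = 1 − l(24)/l(12) = 1 − 2,363/6,930 = (4,567)/6,930 = 0.659019.

0.6590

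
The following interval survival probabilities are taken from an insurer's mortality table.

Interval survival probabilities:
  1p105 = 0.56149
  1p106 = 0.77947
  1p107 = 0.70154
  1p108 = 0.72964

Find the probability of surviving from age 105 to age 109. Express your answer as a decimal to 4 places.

0.2240

4p105 = 0.56149 × 0.77947 × 0.70154 × 0.72964.
= 0.224028.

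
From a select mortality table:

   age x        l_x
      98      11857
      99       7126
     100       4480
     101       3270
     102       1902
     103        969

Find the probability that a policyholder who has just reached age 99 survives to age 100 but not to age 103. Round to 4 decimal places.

This is the probability of reaching 100 but not 103, conditional on being alive at 99: (l_100 − l_103) / l_99.
= (4480 − 969) / 7126 = 3511 / 7126 = 0.492703.

0.4927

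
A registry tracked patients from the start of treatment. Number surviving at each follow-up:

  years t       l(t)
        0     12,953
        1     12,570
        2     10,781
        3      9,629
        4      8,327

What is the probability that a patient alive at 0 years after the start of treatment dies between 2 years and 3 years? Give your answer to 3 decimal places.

This is the probability of reaching 2 but not 3, conditional on being alive at 0: (l(2) − l(3)) / l(0).
= (10,781 − 9,629) / 12,953 = 1,152 / 12,953 = 0.088937.

0.089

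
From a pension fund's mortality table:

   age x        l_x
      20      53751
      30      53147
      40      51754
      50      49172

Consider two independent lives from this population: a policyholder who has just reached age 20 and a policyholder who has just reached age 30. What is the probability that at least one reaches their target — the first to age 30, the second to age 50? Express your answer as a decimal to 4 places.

p₁ = l_30/l_20 = 53147/53751 = 0.988763; p₂ = l_50/l_30 = 49172/53147 = 0.925207.
P(at least one) = 1 − (1−p₁)(1−p₂) = 1 − 0.011237 × 0.074793 = 0.999160.

0.9992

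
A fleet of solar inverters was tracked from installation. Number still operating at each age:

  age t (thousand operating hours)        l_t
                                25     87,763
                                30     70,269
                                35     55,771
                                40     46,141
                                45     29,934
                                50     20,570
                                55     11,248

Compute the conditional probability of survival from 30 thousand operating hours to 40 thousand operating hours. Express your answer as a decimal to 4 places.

0.6566

The conditional survival probability is l_40/l_30 = 46,141/70,269 = 0.656634.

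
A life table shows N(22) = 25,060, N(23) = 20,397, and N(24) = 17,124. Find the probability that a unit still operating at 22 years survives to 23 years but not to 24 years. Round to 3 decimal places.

0.131

This is the probability of reaching 23 but not 24, conditional on being operational at 22: (N(23) − N(24)) / N(22).
= (20,397 − 17,124) / 25,060 = 3,273 / 25,060 = 0.130607.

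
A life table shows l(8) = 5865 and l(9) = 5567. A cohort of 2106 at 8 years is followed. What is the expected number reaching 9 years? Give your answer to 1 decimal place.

The relevant probability is 5567/5865 = 0.949190.
Expected number = 2106 × 0.949190 = 1999.0.

1999.0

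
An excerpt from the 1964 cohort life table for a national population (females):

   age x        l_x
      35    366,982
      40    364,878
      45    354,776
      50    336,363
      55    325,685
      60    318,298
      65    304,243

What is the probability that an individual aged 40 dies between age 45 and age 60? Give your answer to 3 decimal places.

We want 5|15q40 = (l_45 − l_60)/l_40.
This is the probability of reaching 45 but not 60, conditional on being alive at 40: (l_45 − l_60) / l_40.
= (354,776 − 318,298) / 364,878 = 36,478 / 364,878 = 0.099973.

0.100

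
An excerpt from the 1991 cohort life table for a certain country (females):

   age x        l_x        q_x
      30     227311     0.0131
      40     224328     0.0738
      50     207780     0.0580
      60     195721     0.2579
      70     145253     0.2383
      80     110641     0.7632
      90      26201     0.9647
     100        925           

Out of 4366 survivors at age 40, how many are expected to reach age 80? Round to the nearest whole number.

2153

The relevant probability is 110641/224328 = 0.493211.
Expected number = 4366 × 0.493211 = 2153.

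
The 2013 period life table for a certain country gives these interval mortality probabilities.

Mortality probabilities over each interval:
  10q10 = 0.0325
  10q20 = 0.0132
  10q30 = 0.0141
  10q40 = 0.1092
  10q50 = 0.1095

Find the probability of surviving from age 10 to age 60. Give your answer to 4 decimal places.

Chaining the interval survival probabilities: (1 − 0.0325) × (1 − 0.0132) × (1 − 0.0141) × (1 − 0.1092) × (1 − 0.1095).
= 0.9675 × 0.9868 × 0.9859 × 0.8908 × 0.8905 = 0.746667.

0.7467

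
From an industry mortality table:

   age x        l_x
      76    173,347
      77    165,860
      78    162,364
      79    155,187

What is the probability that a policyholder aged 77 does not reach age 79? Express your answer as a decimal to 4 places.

P(die before 79 | alive at 77) = 1 − l_79/l_77 = 1 − 155,187/165,860 = (10,673)/165,860 = 0.064349.

0.0643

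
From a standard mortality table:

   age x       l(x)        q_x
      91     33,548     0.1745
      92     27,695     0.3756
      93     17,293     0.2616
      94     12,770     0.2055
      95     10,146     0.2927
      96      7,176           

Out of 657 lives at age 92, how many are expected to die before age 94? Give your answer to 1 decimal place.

354.1

The relevant probability is 1 − 12,770/27,695 = 0.538906.
Expected number = 657 × 0.538906 = 354.1.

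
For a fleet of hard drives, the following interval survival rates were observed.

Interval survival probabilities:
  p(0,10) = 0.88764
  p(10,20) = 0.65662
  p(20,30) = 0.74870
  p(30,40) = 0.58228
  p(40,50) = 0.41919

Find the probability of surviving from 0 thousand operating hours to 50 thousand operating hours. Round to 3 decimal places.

0.107

P(survive 0→50) = 0.88764 × 0.65662 × 0.74870 × 0.58228 × 0.41919.
= 0.106513.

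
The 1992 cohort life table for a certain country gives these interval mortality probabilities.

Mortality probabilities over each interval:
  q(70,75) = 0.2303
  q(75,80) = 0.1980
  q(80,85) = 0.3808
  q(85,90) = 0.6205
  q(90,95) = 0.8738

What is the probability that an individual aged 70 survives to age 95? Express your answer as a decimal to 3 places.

0.018

P(survive 70→95) = (1 − 0.2303) × (1 − 0.1980) × (1 − 0.3808) × (1 − 0.6205) × (1 − 0.8738).
= 0.7697 × 0.8020 × 0.6192 × 0.3795 × 0.1262 = 0.018306.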